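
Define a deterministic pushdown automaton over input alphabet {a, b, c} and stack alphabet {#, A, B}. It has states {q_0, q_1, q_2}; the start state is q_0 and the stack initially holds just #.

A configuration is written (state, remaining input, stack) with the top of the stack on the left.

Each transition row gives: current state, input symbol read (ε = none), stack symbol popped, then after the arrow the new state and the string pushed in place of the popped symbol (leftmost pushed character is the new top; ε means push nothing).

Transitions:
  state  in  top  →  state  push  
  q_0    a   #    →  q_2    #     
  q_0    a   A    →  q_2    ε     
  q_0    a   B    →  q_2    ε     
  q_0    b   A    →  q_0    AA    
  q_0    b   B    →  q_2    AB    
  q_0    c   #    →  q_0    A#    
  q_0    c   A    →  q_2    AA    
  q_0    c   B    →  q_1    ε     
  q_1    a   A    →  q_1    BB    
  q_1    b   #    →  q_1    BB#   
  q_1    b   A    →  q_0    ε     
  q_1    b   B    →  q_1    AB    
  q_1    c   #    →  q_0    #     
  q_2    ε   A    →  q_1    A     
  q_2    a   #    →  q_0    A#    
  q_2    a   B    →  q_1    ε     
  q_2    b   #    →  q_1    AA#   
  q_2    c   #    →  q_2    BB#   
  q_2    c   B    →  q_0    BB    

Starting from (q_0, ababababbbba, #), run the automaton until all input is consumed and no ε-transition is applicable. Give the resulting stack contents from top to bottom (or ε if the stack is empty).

(q_0, ababababbbba, #)
  read a, top #: go to q_2, push # → (q_2, babababbbba, #)
  read b, top #: go to q_1, push AA# → (q_1, abababbbba, AA#)
  read a, top A: go to q_1, push BB → (q_1, bababbbba, BBA#)
  read b, top B: go to q_1, push AB → (q_1, ababbbba, ABBA#)
  read a, top A: go to q_1, push BB → (q_1, babbbba, BBBBA#)
  read b, top B: go to q_1, push AB → (q_1, abbbba, ABBBBA#)
  read a, top A: go to q_1, push BB → (q_1, bbbba, BBBBBBA#)
  read b, top B: go to q_1, push AB → (q_1, bbba, ABBBBBBA#)
  read b, top A: go to q_0, push ε → (q_0, bba, BBBBBBA#)
  read b, top B: go to q_2, push AB → (q_2, ba, ABBBBBBA#)
  ε-move, top A: go to q_1, push A → (q_1, ba, ABBBBBBA#)
  read b, top A: go to q_0, push ε → (q_0, a, BBBBBBA#)
  read a, top B: go to q_2, push ε → (q_2, ε, BBBBBA#)
All input consumed in state q_2 with stack BBBBBA#.

BBBBBA#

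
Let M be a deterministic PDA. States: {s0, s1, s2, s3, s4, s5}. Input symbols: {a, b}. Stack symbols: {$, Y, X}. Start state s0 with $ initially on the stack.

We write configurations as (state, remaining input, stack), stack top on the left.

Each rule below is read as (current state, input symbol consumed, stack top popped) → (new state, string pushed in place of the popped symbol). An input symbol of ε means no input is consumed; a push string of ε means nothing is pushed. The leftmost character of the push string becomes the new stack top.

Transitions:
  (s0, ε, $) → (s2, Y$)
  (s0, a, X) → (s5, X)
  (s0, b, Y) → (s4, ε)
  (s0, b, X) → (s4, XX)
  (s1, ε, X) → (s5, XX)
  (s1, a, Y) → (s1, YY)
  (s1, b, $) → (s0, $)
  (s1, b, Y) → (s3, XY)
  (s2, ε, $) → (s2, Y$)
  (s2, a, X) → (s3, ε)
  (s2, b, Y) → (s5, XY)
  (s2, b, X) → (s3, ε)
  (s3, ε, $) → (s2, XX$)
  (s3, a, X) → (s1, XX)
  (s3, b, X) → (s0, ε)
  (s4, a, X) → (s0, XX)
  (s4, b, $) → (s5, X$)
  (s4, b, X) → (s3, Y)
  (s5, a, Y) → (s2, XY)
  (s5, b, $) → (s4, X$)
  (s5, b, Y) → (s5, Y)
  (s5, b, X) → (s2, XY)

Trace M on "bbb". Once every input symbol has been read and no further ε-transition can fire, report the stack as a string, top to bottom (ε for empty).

YY$

(s0, bbb, $)
  ε-move, top $: go to s2, push Y$ → (s2, bbb, Y$)
  read b, top Y: go to s5, push XY → (s5, bb, XY$)
  read b, top X: go to s2, push XY → (s2, b, XYY$)
  read b, top X: go to s3, push ε → (s3, ε, YY$)
All input consumed in state s3 with stack YY$.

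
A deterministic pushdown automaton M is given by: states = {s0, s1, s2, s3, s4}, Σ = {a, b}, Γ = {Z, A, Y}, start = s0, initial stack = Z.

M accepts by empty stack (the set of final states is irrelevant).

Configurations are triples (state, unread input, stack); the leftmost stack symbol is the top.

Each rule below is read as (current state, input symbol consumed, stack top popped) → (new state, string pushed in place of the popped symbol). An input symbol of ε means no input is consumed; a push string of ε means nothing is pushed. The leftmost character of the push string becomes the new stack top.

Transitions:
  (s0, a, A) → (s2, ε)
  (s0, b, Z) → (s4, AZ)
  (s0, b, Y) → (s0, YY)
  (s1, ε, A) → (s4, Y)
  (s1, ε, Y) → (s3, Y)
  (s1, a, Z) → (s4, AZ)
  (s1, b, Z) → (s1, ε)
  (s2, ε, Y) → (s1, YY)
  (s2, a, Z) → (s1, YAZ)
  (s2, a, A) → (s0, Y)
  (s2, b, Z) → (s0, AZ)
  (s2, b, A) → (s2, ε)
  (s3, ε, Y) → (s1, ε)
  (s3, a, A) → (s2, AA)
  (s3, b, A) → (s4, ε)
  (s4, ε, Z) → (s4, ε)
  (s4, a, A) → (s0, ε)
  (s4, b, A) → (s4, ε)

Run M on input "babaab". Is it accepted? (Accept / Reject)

(s0, babaab, Z) ⊢ (s4, abaab, AZ) ⊢ (s0, baab, Z) ⊢ (s4, aab, AZ) ⊢ (s0, ab, Z)
No transition applies at (s0, ab, Z); input not fully consumed.

Reject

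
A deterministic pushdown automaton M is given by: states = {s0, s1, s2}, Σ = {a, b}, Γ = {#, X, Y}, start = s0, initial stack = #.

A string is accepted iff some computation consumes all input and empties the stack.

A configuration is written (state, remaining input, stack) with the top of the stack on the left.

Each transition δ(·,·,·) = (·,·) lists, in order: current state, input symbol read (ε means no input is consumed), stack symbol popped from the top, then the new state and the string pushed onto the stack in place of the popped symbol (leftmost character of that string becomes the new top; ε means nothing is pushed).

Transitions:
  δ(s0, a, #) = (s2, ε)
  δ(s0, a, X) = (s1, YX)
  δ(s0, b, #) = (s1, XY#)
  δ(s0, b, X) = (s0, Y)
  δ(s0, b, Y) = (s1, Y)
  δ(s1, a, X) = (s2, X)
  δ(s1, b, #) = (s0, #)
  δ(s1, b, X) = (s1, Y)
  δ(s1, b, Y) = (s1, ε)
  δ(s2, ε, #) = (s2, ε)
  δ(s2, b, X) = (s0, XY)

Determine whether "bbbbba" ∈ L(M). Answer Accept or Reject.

(s0, bbbbba, #)
  read b, top #: go to s1, push XY# → (s1, bbbba, XY#)
  read b, top X: go to s1, push Y → (s1, bbba, YY#)
  read b, top Y: go to s1, push ε → (s1, bba, Y#)
  read b, top Y: go to s1, push ε → (s1, ba, #)
  read b, top #: go to s0, push # → (s0, a, #)
  read a, top #: go to s2, push ε → (s2, ε, ε)
All input consumed and the stack is empty.

Accept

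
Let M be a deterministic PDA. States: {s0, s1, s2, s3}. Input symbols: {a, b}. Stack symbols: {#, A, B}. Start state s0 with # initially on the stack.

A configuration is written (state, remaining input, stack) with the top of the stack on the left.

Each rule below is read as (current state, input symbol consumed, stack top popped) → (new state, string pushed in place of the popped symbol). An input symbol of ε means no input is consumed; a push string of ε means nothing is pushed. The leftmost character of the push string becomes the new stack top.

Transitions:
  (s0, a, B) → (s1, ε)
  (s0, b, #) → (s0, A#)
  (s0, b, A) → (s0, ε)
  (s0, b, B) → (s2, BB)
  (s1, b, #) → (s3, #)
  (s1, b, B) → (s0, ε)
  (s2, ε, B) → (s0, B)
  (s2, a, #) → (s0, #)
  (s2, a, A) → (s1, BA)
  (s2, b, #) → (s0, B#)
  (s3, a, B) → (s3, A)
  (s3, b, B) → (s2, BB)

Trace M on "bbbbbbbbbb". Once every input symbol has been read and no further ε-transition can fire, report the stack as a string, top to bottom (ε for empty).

(s0, bbbbbbbbbb, #)
  read b, top #: go to s0, push A# → (s0, bbbbbbbbb, A#)
  read b, top A: go to s0, push ε → (s0, bbbbbbbb, #)
  read b, top #: go to s0, push A# → (s0, bbbbbbb, A#)
  read b, top A: go to s0, push ε → (s0, bbbbbb, #)
  read b, top #: go to s0, push A# → (s0, bbbbb, A#)
  read b, top A: go to s0, push ε → (s0, bbbb, #)
  read b, top #: go to s0, push A# → (s0, bbb, A#)
  read b, top A: go to s0, push ε → (s0, bb, #)
  read b, top #: go to s0, push A# → (s0, b, A#)
  read b, top A: go to s0, push ε → (s0, ε, #)
All input consumed in state s0 with stack #.

#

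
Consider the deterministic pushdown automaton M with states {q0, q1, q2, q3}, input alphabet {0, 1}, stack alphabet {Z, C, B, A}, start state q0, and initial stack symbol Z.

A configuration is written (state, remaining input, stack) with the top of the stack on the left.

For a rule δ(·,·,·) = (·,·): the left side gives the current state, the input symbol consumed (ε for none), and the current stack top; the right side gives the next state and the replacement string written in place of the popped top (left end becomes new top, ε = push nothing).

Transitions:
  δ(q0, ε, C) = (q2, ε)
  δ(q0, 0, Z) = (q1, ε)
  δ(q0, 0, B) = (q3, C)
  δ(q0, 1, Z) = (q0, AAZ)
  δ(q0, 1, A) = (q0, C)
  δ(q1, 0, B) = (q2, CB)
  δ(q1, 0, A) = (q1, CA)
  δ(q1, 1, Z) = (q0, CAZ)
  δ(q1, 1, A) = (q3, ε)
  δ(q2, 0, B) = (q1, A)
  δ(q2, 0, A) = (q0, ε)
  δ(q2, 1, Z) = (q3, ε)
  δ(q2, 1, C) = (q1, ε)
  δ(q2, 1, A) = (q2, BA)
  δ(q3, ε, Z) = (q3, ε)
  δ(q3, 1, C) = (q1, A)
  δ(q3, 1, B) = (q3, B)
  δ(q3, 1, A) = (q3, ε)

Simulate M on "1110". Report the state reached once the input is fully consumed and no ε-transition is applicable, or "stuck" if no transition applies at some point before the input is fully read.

(q0, 1110, Z)
  read 1, top Z: go to q0, push AAZ → (q0, 110, AAZ)
  read 1, top A: go to q0, push C → (q0, 10, CAZ)
  ε-move, top C: go to q2, push ε → (q2, 10, AZ)
  read 1, top A: go to q2, push BA → (q2, 0, BAZ)
  read 0, top B: go to q1, push A → (q1, ε, AAZ)
All input consumed; M is in state q1.

q1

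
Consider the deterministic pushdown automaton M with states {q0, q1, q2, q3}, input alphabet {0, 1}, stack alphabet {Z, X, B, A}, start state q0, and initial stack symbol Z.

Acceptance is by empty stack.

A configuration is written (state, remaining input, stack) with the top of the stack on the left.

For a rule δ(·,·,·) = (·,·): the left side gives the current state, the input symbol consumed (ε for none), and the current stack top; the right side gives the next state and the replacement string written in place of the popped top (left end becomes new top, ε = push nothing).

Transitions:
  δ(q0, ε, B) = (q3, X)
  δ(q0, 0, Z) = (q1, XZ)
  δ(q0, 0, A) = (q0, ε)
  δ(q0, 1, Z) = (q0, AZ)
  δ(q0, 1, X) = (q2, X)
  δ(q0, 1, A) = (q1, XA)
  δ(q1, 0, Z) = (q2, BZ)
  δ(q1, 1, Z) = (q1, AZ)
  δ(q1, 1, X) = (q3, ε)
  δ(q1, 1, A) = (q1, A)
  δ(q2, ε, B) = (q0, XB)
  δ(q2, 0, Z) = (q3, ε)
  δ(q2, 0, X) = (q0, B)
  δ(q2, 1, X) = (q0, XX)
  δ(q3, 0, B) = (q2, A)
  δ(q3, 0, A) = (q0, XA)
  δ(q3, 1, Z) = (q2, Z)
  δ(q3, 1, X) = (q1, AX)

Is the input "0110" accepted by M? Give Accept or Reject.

(q0, 0110, Z)
  read 0, top Z: go to q1, push XZ → (q1, 110, XZ)
  read 1, top X: go to q3, push ε → (q3, 10, Z)
  read 1, top Z: go to q2, push Z → (q2, 0, Z)
  read 0, top Z: go to q3, push ε → (q3, ε, ε)
All input consumed and the stack is empty.

Accept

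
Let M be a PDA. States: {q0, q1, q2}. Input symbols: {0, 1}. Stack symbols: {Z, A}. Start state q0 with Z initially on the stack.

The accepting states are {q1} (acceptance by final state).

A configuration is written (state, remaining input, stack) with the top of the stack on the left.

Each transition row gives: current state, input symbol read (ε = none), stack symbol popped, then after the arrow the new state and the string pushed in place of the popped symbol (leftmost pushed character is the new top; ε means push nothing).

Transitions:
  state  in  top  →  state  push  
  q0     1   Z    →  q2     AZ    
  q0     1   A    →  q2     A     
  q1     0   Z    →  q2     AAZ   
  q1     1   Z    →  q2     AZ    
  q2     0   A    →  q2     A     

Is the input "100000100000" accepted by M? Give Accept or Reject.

Reject

No computation consumes all input and reaches a final state.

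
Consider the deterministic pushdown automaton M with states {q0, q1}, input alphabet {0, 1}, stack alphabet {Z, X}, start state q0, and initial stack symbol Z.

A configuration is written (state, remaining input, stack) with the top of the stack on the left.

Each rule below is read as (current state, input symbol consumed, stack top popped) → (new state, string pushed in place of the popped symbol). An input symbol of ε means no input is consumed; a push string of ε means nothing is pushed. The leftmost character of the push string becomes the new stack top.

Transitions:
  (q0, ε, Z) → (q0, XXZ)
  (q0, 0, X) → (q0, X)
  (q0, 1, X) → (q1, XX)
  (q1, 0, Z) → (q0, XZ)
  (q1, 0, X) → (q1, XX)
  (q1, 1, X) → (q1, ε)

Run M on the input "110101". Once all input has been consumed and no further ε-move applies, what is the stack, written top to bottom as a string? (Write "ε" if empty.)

(q0, 110101, Z)
  ε-move, top Z: go to q0, push XXZ → (q0, 110101, XXZ)
  read 1, top X: go to q1, push XX → (q1, 10101, XXXZ)
  read 1, top X: go to q1, push ε → (q1, 0101, XXZ)
  read 0, top X: go to q1, push XX → (q1, 101, XXXZ)
  read 1, top X: go to q1, push ε → (q1, 01, XXZ)
  read 0, top X: go to q1, push XX → (q1, 1, XXXZ)
  read 1, top X: go to q1, push ε → (q1, ε, XXZ)
All input consumed in state q1 with stack XXZ.

XXZ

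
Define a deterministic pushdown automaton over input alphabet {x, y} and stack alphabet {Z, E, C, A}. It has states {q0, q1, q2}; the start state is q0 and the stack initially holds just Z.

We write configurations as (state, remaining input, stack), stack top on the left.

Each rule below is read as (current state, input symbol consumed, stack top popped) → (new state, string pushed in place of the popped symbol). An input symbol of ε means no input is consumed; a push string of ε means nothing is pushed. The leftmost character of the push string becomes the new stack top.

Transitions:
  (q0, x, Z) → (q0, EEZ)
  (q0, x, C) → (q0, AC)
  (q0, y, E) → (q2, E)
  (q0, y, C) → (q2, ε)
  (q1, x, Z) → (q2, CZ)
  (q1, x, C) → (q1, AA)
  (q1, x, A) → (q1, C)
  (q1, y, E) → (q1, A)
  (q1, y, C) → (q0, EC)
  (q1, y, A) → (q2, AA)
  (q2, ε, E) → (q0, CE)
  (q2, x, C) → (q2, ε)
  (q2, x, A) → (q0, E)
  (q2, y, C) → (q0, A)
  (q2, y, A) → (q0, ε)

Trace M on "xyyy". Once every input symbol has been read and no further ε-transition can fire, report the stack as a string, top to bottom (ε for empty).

(q0, xyyy, Z) ⊢ (q0, yyy, EEZ) ⊢ (q2, yy, EEZ) ⊢ (q0, yy, CEEZ) ⊢ (q2, y, EEZ) ⊢ (q0, y, CEEZ) ⊢ (q2, ε, EEZ) ⊢ (q0, ε, CEEZ)
All input consumed in state q0 with stack CEEZ.

CEEZ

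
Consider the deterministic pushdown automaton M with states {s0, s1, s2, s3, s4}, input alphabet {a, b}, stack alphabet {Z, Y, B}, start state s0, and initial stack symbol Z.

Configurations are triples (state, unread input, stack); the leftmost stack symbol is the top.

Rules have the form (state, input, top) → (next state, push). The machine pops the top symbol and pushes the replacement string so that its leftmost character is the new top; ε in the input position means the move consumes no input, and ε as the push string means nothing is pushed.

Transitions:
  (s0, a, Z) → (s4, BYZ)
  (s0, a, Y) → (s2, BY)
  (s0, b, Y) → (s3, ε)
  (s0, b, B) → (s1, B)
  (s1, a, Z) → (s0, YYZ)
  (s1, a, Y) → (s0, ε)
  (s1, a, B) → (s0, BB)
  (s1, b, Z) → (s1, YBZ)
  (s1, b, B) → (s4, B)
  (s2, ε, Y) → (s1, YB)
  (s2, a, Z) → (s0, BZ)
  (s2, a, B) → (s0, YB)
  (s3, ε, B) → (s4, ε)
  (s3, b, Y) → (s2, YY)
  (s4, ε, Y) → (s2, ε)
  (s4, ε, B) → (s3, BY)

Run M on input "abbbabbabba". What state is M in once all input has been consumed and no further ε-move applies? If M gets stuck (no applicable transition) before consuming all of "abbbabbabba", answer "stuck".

(s0, abbbabbabba, Z)
  read a, top Z: go to s4, push BYZ → (s4, bbbabbabba, BYZ)
  ε-move, top B: go to s3, push BY → (s3, bbbabbabba, BYYZ)
  ε-move, top B: go to s4, push ε → (s4, bbbabbabba, YYZ)
  ε-move, top Y: go to s2, push ε → (s2, bbbabbabba, YZ)
  ε-move, top Y: go to s1, push YB → (s1, bbbabbabba, YBZ)
No transition for (s1, b, top Y); M blocks with input bbbabbabba remaining.

stuck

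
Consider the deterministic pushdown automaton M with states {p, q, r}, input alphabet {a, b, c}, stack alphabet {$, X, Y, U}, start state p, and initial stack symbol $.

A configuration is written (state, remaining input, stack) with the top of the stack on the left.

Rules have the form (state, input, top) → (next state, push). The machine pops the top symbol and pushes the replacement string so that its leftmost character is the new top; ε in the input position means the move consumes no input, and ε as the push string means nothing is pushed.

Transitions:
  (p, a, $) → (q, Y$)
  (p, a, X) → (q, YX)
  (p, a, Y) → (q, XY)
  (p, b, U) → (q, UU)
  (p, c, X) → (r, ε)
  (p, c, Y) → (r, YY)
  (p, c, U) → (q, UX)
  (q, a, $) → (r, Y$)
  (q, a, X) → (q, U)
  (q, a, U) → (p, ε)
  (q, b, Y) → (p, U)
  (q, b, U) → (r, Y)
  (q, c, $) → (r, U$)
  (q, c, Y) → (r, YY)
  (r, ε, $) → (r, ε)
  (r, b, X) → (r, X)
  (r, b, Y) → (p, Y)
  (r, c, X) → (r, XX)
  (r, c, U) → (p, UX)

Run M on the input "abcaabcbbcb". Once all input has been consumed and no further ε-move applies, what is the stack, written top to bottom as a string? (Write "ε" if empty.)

(p, abcaabcbbcb, $) ⊢ (q, bcaabcbbcb, Y$) ⊢ (p, caabcbbcb, U$) ⊢ (q, aabcbbcb, UX$) ⊢ (p, abcbbcb, X$) ⊢ (q, bcbbcb, YX$) ⊢ (p, cbbcb, UX$) ⊢ (q, bbcb, UXX$) ⊢ (r, bcb, YXX$) ⊢ (p, cb, YXX$) ⊢ (r, b, YYXX$) ⊢ (p, ε, YYXX$)
All input consumed in state p with stack YYXX$.

YYXX$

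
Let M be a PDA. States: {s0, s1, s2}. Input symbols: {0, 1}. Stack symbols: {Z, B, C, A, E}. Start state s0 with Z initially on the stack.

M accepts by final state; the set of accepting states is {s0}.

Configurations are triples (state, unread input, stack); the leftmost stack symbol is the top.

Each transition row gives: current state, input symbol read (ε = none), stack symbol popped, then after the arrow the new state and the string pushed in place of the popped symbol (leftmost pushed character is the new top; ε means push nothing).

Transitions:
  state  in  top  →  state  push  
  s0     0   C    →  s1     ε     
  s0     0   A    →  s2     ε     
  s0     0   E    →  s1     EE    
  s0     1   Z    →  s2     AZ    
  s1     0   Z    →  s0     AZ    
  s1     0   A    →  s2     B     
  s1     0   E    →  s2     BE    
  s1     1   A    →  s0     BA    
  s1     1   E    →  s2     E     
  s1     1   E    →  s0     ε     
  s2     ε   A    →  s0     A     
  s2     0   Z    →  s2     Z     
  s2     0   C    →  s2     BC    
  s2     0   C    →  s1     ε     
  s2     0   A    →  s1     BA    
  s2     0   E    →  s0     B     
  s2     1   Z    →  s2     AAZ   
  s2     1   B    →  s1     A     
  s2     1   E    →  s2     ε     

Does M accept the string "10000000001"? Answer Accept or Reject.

Accept

One accepting computation: (s0, 10000000001, Z) ⊢ (s2, 0000000001, AZ) ⊢ (s0, 0000000001, AZ) ⊢ (s2, 000000001, Z) ⊢ (s2, 00000001, Z) ⊢ (s2, 0000001, Z) ⊢ (s2, 000001, Z) ⊢ (s2, 00001, Z) ⊢ (s2, 0001, Z) ⊢ (s2, 001, Z) ⊢ (s2, 01, Z) ⊢ (s2, 1, Z) ⊢ (s2, ε, AAZ) ⊢ (s0, ε, AAZ)
All input consumed and state s0 ∈ F.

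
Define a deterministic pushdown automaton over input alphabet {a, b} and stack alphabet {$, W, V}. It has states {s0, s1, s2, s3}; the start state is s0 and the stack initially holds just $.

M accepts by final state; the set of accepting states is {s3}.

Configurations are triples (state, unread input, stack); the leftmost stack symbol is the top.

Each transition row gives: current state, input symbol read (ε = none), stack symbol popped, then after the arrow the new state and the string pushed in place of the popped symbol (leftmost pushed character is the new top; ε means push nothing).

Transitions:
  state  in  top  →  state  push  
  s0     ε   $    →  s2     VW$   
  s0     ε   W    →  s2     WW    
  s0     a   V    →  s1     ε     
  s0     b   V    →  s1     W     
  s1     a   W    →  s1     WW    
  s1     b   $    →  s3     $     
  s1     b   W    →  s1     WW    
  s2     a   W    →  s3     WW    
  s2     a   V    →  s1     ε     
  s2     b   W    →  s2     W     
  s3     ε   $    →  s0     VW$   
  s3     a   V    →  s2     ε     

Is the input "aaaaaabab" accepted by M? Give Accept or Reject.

Reject

(s0, aaaaaabab, $)
  ε-move, top $: go to s2, push VW$ → (s2, aaaaaabab, VW$)
  read a, top V: go to s1, push ε → (s1, aaaaabab, W$)
  read a, top W: go to s1, push WW → (s1, aaaabab, WW$)
  read a, top W: go to s1, push WW → (s1, aaabab, WWW$)
  read a, top W: go to s1, push WW → (s1, aabab, WWWW$)
  read a, top W: go to s1, push WW → (s1, abab, WWWWW$)
  read a, top W: go to s1, push WW → (s1, bab, WWWWWW$)
  read b, top W: go to s1, push WW → (s1, ab, WWWWWWW$)
  read a, top W: go to s1, push WW → (s1, b, WWWWWWWW$)
  read b, top W: go to s1, push WW → (s1, ε, WWWWWWWWW$)
All input consumed; state s1 ∉ F and no further ε-move applies.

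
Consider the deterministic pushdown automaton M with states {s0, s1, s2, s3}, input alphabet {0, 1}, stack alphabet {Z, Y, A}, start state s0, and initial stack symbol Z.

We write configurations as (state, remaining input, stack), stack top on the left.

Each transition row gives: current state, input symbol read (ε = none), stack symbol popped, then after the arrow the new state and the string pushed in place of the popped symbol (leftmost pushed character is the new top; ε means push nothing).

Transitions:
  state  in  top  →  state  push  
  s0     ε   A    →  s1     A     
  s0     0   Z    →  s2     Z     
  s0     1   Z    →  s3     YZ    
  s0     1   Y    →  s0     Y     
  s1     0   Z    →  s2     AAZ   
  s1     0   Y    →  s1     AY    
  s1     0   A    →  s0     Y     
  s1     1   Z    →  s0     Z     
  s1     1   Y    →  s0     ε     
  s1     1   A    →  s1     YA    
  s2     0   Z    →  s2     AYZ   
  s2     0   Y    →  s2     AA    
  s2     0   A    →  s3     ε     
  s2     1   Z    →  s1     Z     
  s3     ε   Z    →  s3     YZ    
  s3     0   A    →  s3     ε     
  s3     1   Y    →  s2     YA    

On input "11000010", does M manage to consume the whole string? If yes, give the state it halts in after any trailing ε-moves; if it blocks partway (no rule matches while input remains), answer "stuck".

s2

(s0, 11000010, Z)
  read 1, top Z: go to s3, push YZ → (s3, 1000010, YZ)
  read 1, top Y: go to s2, push YA → (s2, 000010, YAZ)
  read 0, top Y: go to s2, push AA → (s2, 00010, AAAZ)
  read 0, top A: go to s3, push ε → (s3, 0010, AAZ)
  read 0, top A: go to s3, push ε → (s3, 010, AZ)
  read 0, top A: go to s3, push ε → (s3, 10, Z)
  ε-move, top Z: go to s3, push YZ → (s3, 10, YZ)
  read 1, top Y: go to s2, push YA → (s2, 0, YAZ)
  read 0, top Y: go to s2, push AA → (s2, ε, AAAZ)
All input consumed; M is in state s2.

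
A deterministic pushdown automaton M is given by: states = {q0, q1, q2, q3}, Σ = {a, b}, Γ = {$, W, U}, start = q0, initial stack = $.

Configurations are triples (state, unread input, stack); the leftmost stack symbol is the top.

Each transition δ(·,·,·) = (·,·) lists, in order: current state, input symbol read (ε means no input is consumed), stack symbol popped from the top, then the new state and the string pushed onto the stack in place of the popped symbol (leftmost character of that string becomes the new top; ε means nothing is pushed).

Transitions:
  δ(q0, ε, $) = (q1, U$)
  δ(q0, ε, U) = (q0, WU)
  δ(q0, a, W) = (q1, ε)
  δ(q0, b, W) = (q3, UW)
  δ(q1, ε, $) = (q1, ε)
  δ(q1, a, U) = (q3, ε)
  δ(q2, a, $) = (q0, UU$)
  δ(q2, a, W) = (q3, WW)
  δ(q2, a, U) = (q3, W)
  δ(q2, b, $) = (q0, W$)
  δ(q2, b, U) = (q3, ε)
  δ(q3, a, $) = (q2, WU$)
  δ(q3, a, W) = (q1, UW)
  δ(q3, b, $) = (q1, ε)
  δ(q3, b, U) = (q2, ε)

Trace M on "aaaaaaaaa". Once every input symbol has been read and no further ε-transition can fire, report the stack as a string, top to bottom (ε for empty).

WWU$

(q0, aaaaaaaaa, $)
  ε-move, top $: go to q1, push U$ → (q1, aaaaaaaaa, U$)
  read a, top U: go to q3, push ε → (q3, aaaaaaaa, $)
  read a, top $: go to q2, push WU$ → (q2, aaaaaaa, WU$)
  read a, top W: go to q3, push WW → (q3, aaaaaa, WWU$)
  read a, top W: go to q1, push UW → (q1, aaaaa, UWWU$)
  read a, top U: go to q3, push ε → (q3, aaaa, WWU$)
  read a, top W: go to q1, push UW → (q1, aaa, UWWU$)
  read a, top U: go to q3, push ε → (q3, aa, WWU$)
  read a, top W: go to q1, push UW → (q1, a, UWWU$)
  read a, top U: go to q3, push ε → (q3, ε, WWU$)
All input consumed in state q3 with stack WWU$.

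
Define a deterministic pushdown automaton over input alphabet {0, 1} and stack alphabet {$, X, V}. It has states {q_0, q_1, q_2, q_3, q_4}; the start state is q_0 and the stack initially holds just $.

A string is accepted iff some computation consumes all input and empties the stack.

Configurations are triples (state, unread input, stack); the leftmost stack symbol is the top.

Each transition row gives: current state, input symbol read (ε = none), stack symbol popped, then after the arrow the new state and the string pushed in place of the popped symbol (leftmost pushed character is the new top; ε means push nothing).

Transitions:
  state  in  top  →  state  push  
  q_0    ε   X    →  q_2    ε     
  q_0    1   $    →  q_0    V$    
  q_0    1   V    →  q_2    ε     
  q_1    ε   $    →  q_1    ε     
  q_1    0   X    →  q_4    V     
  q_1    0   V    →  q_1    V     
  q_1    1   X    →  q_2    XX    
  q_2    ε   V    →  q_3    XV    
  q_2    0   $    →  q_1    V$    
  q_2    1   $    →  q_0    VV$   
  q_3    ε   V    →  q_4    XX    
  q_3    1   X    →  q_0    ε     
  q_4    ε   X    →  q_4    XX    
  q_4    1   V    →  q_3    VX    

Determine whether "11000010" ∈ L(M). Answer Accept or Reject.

Reject

(q_0, 11000010, $) ⊢ (q_0, 1000010, V$) ⊢ (q_2, 000010, $) ⊢ (q_1, 00010, V$) ⊢ (q_1, 0010, V$) ⊢ (q_1, 010, V$) ⊢ (q_1, 10, V$)
No transition applies at (q_1, 10, V$); input not fully consumed.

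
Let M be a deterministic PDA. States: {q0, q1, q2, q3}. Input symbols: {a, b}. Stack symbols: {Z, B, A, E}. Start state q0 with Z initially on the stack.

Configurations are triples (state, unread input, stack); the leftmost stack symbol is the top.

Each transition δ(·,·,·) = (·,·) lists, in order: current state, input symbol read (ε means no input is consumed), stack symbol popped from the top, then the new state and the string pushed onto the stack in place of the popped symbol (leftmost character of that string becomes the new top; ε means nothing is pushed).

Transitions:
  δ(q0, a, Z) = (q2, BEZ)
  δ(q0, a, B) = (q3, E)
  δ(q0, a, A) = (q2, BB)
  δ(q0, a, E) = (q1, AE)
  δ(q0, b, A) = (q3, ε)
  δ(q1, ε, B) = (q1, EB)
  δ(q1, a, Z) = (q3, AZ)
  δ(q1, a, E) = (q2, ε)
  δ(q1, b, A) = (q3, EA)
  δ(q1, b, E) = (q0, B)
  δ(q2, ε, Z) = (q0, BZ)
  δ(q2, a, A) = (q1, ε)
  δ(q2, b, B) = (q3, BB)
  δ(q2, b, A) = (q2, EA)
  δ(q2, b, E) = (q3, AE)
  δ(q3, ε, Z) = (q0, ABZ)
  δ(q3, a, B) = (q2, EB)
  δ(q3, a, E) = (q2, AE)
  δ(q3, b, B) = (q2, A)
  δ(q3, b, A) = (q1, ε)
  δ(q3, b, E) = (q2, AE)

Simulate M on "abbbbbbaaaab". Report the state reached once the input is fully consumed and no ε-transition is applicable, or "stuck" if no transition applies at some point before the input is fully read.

(q0, abbbbbbaaaab, Z)
  read a, top Z: go to q2, push BEZ → (q2, bbbbbbaaaab, BEZ)
  read b, top B: go to q3, push BB → (q3, bbbbbaaaab, BBEZ)
  read b, top B: go to q2, push A → (q2, bbbbaaaab, ABEZ)
  read b, top A: go to q2, push EA → (q2, bbbaaaab, EABEZ)
  read b, top E: go to q3, push AE → (q3, bbaaaab, AEABEZ)
  read b, top A: go to q1, push ε → (q1, baaaab, EABEZ)
  read b, top E: go to q0, push B → (q0, aaaab, BABEZ)
  read a, top B: go to q3, push E → (q3, aaab, EABEZ)
  read a, top E: go to q2, push AE → (q2, aab, AEABEZ)
  read a, top A: go to q1, push ε → (q1, ab, EABEZ)
  read a, top E: go to q2, push ε → (q2, b, ABEZ)
  read b, top A: go to q2, push EA → (q2, ε, EABEZ)
All input consumed; M is in state q2.

q2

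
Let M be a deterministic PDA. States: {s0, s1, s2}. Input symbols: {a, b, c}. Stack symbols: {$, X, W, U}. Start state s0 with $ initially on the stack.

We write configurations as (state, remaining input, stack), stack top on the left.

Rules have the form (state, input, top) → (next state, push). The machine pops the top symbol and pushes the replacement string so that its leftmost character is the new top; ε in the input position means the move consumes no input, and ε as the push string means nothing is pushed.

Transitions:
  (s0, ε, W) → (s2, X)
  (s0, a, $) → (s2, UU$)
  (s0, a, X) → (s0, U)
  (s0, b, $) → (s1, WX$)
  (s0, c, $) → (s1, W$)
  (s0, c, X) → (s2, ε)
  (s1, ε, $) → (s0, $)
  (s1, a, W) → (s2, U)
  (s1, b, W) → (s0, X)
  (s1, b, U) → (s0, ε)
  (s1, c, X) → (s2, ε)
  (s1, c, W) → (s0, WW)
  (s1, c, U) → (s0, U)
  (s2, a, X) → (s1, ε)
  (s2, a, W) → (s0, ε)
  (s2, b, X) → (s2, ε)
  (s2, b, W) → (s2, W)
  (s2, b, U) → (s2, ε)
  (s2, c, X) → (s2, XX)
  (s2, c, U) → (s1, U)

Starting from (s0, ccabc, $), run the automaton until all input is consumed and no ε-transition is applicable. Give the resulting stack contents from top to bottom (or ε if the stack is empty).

$

(s0, ccabc, $)
  read c, top $: go to s1, push W$ → (s1, cabc, W$)
  read c, top W: go to s0, push WW → (s0, abc, WW$)
  ε-move, top W: go to s2, push X → (s2, abc, XW$)
  read a, top X: go to s1, push ε → (s1, bc, W$)
  read b, top W: go to s0, push X → (s0, c, X$)
  read c, top X: go to s2, push ε → (s2, ε, $)
All input consumed in state s2 with stack $.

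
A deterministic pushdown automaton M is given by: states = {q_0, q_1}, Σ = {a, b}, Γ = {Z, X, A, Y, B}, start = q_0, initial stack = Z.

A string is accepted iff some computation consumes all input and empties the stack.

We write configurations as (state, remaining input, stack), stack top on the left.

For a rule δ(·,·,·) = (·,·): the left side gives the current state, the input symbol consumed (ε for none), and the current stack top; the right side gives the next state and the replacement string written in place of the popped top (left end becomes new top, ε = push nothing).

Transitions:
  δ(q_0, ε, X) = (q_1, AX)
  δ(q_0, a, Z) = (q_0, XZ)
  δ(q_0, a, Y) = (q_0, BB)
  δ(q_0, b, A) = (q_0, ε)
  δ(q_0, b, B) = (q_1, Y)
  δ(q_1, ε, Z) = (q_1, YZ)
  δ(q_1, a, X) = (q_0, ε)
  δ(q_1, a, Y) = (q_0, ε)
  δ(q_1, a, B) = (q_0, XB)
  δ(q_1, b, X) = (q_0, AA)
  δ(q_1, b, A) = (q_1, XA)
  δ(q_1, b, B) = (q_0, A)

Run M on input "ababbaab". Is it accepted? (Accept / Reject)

Reject

(q_0, ababbaab, Z)
  read a, top Z: go to q_0, push XZ → (q_0, babbaab, XZ)
  ε-move, top X: go to q_1, push AX → (q_1, babbaab, AXZ)
  read b, top A: go to q_1, push XA → (q_1, abbaab, XAXZ)
  read a, top X: go to q_0, push ε → (q_0, bbaab, AXZ)
  read b, top A: go to q_0, push ε → (q_0, baab, XZ)
  ε-move, top X: go to q_1, push AX → (q_1, baab, AXZ)
  read b, top A: go to q_1, push XA → (q_1, aab, XAXZ)
  read a, top X: go to q_0, push ε → (q_0, ab, AXZ)
No transition applies at (q_0, ab, AXZ); input not fully consumed.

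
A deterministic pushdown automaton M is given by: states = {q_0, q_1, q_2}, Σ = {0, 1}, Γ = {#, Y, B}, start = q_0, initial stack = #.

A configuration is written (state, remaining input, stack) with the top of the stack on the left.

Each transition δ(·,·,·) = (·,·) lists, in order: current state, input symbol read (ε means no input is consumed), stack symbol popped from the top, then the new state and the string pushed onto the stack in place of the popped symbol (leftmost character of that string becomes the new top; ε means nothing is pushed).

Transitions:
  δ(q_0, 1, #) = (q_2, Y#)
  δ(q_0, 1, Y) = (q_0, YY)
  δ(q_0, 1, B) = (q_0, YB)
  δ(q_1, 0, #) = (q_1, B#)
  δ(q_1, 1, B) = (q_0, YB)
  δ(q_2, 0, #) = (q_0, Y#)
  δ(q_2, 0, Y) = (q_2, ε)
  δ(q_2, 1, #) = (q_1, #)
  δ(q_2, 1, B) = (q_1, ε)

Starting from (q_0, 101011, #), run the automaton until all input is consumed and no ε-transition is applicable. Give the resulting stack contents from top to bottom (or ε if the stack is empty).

(q_0, 101011, #)
  read 1, top #: go to q_2, push Y# → (q_2, 01011, Y#)
  read 0, top Y: go to q_2, push ε → (q_2, 1011, #)
  read 1, top #: go to q_1, push # → (q_1, 011, #)
  read 0, top #: go to q_1, push B# → (q_1, 11, B#)
  read 1, top B: go to q_0, push YB → (q_0, 1, YB#)
  read 1, top Y: go to q_0, push YY → (q_0, ε, YYB#)
All input consumed in state q_0 with stack YYB#.

YYB#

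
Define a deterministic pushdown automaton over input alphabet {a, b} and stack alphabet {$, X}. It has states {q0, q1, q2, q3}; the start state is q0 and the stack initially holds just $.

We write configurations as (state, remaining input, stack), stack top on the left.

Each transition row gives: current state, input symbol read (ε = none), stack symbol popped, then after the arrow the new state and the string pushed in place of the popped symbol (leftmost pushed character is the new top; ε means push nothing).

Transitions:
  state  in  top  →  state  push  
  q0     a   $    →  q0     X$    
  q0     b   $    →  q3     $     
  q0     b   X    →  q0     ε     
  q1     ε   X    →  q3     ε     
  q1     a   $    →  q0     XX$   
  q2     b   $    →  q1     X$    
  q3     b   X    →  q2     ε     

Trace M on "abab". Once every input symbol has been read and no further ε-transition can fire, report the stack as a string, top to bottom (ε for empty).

(q0, abab, $) ⊢ (q0, bab, X$) ⊢ (q0, ab, $) ⊢ (q0, b, X$) ⊢ (q0, ε, $)
All input consumed in state q0 with stack $.

$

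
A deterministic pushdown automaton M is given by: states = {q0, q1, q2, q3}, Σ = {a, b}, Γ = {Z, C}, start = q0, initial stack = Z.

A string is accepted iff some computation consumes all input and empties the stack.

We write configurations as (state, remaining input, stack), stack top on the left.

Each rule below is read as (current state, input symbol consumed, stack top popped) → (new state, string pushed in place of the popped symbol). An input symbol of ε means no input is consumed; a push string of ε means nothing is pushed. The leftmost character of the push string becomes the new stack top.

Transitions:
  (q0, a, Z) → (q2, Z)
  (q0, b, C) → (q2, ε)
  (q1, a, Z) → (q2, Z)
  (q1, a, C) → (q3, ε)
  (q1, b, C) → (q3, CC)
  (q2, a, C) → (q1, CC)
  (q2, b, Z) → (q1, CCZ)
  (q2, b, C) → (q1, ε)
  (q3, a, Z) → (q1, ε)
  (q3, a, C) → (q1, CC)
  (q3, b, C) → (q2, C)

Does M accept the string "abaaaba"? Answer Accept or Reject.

(q0, abaaaba, Z)
  read a, top Z: go to q2, push Z → (q2, baaaba, Z)
  read b, top Z: go to q1, push CCZ → (q1, aaaba, CCZ)
  read a, top C: go to q3, push ε → (q3, aaba, CZ)
  read a, top C: go to q1, push CC → (q1, aba, CCZ)
  read a, top C: go to q3, push ε → (q3, ba, CZ)
  read b, top C: go to q2, push C → (q2, a, CZ)
  read a, top C: go to q1, push CC → (q1, ε, CCZ)
All input consumed; stack is CCZ, not empty, and no further ε-move applies.

Reject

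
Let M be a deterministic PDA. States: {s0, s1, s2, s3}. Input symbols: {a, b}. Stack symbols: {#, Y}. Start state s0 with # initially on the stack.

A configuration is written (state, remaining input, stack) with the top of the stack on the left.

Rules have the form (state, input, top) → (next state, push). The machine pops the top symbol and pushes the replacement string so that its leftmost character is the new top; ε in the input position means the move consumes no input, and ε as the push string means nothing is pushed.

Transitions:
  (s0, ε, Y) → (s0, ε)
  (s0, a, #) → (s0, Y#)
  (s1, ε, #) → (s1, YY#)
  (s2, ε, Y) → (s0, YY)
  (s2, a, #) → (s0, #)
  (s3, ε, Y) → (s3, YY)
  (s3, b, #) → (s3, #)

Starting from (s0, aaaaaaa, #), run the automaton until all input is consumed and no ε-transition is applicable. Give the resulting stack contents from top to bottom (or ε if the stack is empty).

#

(s0, aaaaaaa, #)
  read a, top #: go to s0, push Y# → (s0, aaaaaa, Y#)
  ε-move, top Y: go to s0, push ε → (s0, aaaaaa, #)
  read a, top #: go to s0, push Y# → (s0, aaaaa, Y#)
  ε-move, top Y: go to s0, push ε → (s0, aaaaa, #)
  read a, top #: go to s0, push Y# → (s0, aaaa, Y#)
  ε-move, top Y: go to s0, push ε → (s0, aaaa, #)
  read a, top #: go to s0, push Y# → (s0, aaa, Y#)
  ε-move, top Y: go to s0, push ε → (s0, aaa, #)
  read a, top #: go to s0, push Y# → (s0, aa, Y#)
  ε-move, top Y: go to s0, push ε → (s0, aa, #)
  read a, top #: go to s0, push Y# → (s0, a, Y#)
  ε-move, top Y: go to s0, push ε → (s0, a, #)
  read a, top #: go to s0, push Y# → (s0, ε, Y#)
  ε-move, top Y: go to s0, push ε → (s0, ε, #)
All input consumed in state s0 with stack #.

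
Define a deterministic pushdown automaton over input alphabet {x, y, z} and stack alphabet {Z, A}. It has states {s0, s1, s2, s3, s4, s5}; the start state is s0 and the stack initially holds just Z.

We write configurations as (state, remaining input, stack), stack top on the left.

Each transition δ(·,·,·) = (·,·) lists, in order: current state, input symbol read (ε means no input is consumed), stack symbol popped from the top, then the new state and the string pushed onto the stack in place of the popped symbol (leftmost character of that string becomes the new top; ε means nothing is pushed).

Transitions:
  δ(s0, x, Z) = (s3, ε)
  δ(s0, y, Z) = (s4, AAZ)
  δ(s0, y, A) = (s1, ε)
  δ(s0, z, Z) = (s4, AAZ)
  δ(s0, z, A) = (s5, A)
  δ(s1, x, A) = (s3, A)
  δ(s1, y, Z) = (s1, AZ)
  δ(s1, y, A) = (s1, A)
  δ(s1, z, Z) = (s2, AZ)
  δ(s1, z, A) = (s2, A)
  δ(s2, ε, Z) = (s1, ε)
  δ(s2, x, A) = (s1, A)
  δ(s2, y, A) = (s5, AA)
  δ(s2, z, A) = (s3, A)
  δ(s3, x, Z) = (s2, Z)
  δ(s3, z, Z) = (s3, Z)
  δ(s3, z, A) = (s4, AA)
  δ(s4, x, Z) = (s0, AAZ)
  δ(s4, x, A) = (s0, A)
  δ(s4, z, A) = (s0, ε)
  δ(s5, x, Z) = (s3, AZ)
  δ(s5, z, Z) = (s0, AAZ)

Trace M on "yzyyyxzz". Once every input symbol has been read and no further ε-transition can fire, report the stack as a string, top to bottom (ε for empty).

AZ

(s0, yzyyyxzz, Z)
  read y, top Z: go to s4, push AAZ → (s4, zyyyxzz, AAZ)
  read z, top A: go to s0, push ε → (s0, yyyxzz, AZ)
  read y, top A: go to s1, push ε → (s1, yyxzz, Z)
  read y, top Z: go to s1, push AZ → (s1, yxzz, AZ)
  read y, top A: go to s1, push A → (s1, xzz, AZ)
  read x, top A: go to s3, push A → (s3, zz, AZ)
  read z, top A: go to s4, push AA → (s4, z, AAZ)
  read z, top A: go to s0, push ε → (s0, ε, AZ)
All input consumed in state s0 with stack AZ.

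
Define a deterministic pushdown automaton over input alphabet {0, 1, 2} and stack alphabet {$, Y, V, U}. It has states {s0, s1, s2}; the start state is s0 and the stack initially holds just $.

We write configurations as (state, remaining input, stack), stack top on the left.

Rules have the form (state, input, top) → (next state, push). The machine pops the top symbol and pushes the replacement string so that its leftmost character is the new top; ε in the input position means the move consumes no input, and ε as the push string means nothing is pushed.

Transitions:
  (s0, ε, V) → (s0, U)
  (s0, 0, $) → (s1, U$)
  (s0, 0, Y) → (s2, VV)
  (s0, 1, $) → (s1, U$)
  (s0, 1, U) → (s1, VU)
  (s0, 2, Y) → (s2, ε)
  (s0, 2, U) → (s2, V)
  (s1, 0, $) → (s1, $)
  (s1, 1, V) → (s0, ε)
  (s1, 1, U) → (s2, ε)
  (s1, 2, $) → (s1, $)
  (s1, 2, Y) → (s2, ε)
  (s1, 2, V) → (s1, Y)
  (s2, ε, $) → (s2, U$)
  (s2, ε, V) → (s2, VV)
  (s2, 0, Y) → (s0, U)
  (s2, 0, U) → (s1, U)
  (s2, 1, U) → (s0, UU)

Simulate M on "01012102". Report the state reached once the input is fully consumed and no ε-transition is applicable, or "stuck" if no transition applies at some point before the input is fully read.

stuck

(s0, 01012102, $)
  read 0, top $: go to s1, push U$ → (s1, 1012102, U$)
  read 1, top U: go to s2, push ε → (s2, 012102, $)
  ε-move, top $: go to s2, push U$ → (s2, 012102, U$)
  read 0, top U: go to s1, push U → (s1, 12102, U$)
  read 1, top U: go to s2, push ε → (s2, 2102, $)
  ε-move, top $: go to s2, push U$ → (s2, 2102, U$)
No transition for (s2, 2, top U); M blocks with input 2102 remaining.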